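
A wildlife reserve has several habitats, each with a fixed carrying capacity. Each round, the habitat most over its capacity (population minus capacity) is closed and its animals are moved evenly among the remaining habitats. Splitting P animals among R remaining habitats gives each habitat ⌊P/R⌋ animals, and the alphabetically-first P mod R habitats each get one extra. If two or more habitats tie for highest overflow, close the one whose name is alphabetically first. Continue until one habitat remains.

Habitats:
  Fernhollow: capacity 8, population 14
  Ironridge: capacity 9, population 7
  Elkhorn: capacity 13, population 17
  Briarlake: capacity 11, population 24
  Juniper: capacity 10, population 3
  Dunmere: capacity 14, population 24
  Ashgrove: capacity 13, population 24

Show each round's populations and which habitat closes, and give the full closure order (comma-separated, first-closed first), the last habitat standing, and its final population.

Round 1: Ashgrove=24 Briarlake=24 Dunmere=24 Elkhorn=17 Fernhollow=14 Ironridge=7 Juniper=3 → close Briarlake (overflow 13)
  24÷6 = 4 each, +1 to first 0
Round 2: Ashgrove=28 Dunmere=28 Elkhorn=21 Fernhollow=18 Ironridge=11 Juniper=7 → close Ashgrove (overflow 15)
  28÷5 = 5 each, +1 to first 3
Round 3: Dunmere=34 Elkhorn=27 Fernhollow=24 Ironridge=16 Juniper=12 → close Dunmere (overflow 20)
  34÷4 = 8 each, +1 to first 2
Round 4: Elkhorn=36 Fernhollow=33 Ironridge=24 Juniper=20 → close Fernhollow (overflow 25)
  33÷3 = 11 each, +1 to first 0
Round 5: Elkhorn=47 Ironridge=35 Juniper=31 → close Elkhorn (overflow 34)
  47÷2 = 23 each, +1 to first 1
Round 6: Ironridge=59 Juniper=54 → close Ironridge (overflow 50)
  59÷1 = 59 each, +1 to first 0

Closure order: Briarlake, Ashgrove, Dunmere, Fernhollow, Elkhorn, Ironridge
Last habitat: Juniper with 113 animals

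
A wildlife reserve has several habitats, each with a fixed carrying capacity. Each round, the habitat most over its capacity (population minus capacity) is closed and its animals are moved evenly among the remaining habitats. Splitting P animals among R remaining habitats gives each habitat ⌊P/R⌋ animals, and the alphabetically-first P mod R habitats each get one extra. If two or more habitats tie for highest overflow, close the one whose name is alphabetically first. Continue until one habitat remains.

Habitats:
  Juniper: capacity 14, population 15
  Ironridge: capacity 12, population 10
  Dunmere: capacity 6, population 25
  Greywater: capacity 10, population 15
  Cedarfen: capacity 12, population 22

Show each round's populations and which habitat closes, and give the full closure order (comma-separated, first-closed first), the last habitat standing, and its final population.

Round 1: Cedarfen=22 Dunmere=25 Greywater=15 Ironridge=10 Juniper=15 → close Dunmere (overflow 19)
  25÷4 = 6 each, +1 to first 1
Round 2: Cedarfen=29 Greywater=21 Ironridge=16 Juniper=21 → close Cedarfen (overflow 17)
  29÷3 = 9 each, +1 to first 2
Round 3: Greywater=31 Ironridge=26 Juniper=30 → close Greywater (overflow 21)
  31÷2 = 15 each, +1 to first 1
Round 4: Ironridge=42 Juniper=45 → close Juniper (overflow 31)
  45÷1 = 45 each, +1 to first 0

Closure order: Dunmere, Cedarfen, Greywater, Juniper
Last habitat: Ironridge with 87 animals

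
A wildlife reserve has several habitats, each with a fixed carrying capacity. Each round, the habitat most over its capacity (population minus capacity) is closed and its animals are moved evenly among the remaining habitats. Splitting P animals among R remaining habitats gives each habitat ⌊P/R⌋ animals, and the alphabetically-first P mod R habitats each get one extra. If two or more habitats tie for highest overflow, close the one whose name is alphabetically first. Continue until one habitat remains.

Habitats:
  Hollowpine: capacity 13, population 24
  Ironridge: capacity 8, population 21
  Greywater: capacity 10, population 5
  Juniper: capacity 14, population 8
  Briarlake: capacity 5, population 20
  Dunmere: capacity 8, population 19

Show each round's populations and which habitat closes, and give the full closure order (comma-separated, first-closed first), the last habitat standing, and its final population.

Round 1: Briarlake=20 Dunmere=19 Greywater=5 Hollowpine=24 Ironridge=21 Juniper=8 → close Briarlake (overflow 15)
  20÷5 = 4 each, +1 to first 0
Round 2: Dunmere=23 Greywater=9 Hollowpine=28 Ironridge=25 Juniper=12 → close Ironridge (overflow 17)
  25÷4 = 6 each, +1 to first 1
Round 3: Dunmere=30 Greywater=15 Hollowpine=34 Juniper=18 → close Dunmere (overflow 22)
  30÷3 = 10 each, +1 to first 0
Round 4: Greywater=25 Hollowpine=44 Juniper=28 → close Hollowpine (overflow 31)
  44÷2 = 22 each, +1 to first 0
Round 5: Greywater=47 Juniper=50 → close Greywater (overflow 37)
  47÷1 = 47 each, +1 to first 0

Closure order: Briarlake, Ironridge, Dunmere, Hollowpine, Greywater
Last habitat: Juniper with 97 animals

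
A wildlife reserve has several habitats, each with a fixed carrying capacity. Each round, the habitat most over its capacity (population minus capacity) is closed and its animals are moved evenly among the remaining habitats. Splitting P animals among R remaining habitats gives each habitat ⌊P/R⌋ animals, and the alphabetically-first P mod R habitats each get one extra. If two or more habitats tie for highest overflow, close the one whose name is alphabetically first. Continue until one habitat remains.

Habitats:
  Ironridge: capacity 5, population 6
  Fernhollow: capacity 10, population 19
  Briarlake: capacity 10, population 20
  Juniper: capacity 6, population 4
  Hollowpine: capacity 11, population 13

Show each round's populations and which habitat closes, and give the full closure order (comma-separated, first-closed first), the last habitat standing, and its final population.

Round 1: Briarlake=20 Fernhollow=19 Hollowpine=13 Ironridge=6 Juniper=4 → close Briarlake (overflow 10)
  20÷4 = 5 each, +1 to first 0
Round 2: Fernhollow=24 Hollowpine=18 Ironridge=11 Juniper=9 → close Fernhollow (overflow 14)
  24÷3 = 8 each, +1 to first 0
Round 3: Hollowpine=26 Ironridge=19 Juniper=17 → close Hollowpine (overflow 15)
  26÷2 = 13 each, +1 to first 0
Round 4: Ironridge=32 Juniper=30 → close Ironridge (overflow 27)
  32÷1 = 32 each, +1 to first 0

Closure order: Briarlake, Fernhollow, Hollowpine, Ironridge
Last habitat: Juniper with 62 animals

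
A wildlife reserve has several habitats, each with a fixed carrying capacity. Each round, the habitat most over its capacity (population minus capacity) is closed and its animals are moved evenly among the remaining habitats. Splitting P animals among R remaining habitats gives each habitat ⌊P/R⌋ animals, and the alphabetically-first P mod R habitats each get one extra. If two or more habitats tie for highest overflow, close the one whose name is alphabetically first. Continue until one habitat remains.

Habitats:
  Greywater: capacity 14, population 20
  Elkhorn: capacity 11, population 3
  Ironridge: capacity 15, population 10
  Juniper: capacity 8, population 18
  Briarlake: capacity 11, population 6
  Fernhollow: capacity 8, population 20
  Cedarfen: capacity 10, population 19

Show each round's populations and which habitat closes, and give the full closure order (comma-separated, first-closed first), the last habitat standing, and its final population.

Round 1: Briarlake=6 Cedarfen=19 Elkhorn=3 Fernhollow=20 Greywater=20 Ironridge=10 Juniper=18 → close Fernhollow (overflow 12)
  20÷6 = 3 each, +1 to first 2
Round 2: Briarlake=10 Cedarfen=23 Elkhorn=6 Greywater=23 Ironridge=13 Juniper=21 → close Cedarfen (overflow 13)
  23÷5 = 4 each, +1 to first 3
Round 3: Briarlake=15 Elkhorn=11 Greywater=28 Ironridge=17 Juniper=25 → close Juniper (overflow 17)
  25÷4 = 6 each, +1 to first 1
Round 4: Briarlake=22 Elkhorn=17 Greywater=34 Ironridge=23 → close Greywater (overflow 20)
  34÷3 = 11 each, +1 to first 1
Round 5: Briarlake=34 Elkhorn=28 Ironridge=34 → close Briarlake (overflow 23)
  34÷2 = 17 each, +1 to first 0
Round 6: Elkhorn=45 Ironridge=51 → close Ironridge (overflow 36)
  51÷1 = 51 each, +1 to first 0

Closure order: Fernhollow, Cedarfen, Juniper, Greywater, Briarlake, Ironridge
Last habitat: Elkhorn with 96 animals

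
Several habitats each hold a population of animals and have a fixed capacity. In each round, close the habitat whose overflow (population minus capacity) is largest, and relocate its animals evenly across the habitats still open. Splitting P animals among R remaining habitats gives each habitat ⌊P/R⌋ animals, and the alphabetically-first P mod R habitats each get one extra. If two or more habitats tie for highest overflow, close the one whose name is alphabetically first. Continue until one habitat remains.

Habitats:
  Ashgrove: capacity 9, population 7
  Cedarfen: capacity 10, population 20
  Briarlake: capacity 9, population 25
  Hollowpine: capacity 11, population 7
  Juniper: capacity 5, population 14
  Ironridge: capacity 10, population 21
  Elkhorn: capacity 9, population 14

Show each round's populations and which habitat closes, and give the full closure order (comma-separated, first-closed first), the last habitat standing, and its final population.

Round 1: Ashgrove=7 Briarlake=25 Cedarfen=20 Elkhorn=14 Hollowpine=7 Ironridge=21 Juniper=14 → close Briarlake (overflow 16)
  25÷6 = 4 each, +1 to first 1
Round 2: Ashgrove=12 Cedarfen=24 Elkhorn=18 Hollowpine=11 Ironridge=25 Juniper=18 → close Ironridge (overflow 15)
  25÷5 = 5 each, +1 to first 0
Round 3: Ashgrove=17 Cedarfen=29 Elkhorn=23 Hollowpine=16 Juniper=23 → close Cedarfen (overflow 19)
  29÷4 = 7 each, +1 to first 1
Round 4: Ashgrove=25 Elkhorn=30 Hollowpine=23 Juniper=30 → close Juniper (overflow 25)
  30÷3 = 10 each, +1 to first 0
Round 5: Ashgrove=35 Elkhorn=40 Hollowpine=33 → close Elkhorn (overflow 31)
  40÷2 = 20 each, +1 to first 0
Round 6: Ashgrove=55 Hollowpine=53 → close Ashgrove (overflow 46)
  55÷1 = 55 each, +1 to first 0

Closure order: Briarlake, Ironridge, Cedarfen, Juniper, Elkhorn, Ashgrove
Last habitat: Hollowpine with 108 animals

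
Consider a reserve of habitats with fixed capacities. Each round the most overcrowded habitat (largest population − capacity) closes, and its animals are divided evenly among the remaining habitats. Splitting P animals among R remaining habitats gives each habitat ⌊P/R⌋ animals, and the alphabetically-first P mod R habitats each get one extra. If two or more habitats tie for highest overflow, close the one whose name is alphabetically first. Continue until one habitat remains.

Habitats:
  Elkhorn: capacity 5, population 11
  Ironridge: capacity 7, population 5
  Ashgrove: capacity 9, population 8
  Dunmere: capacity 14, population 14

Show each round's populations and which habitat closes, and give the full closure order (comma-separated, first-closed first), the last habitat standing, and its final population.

Round 1: Ashgrove=8 Dunmere=14 Elkhorn=11 Ironridge=5 → close Elkhorn (overflow 6)
  11÷3 = 3 each, +1 to first 2
Round 2: Ashgrove=12 Dunmere=18 Ironridge=8 → close Dunmere (overflow 4)
  18÷2 = 9 each, +1 to first 0
Round 3: Ashgrove=21 Ironridge=17 → close Ashgrove (overflow 12)
  21÷1 = 21 each, +1 to first 0

Closure order: Elkhorn, Dunmere, Ashgrove
Last habitat: Ironridge with 38 animals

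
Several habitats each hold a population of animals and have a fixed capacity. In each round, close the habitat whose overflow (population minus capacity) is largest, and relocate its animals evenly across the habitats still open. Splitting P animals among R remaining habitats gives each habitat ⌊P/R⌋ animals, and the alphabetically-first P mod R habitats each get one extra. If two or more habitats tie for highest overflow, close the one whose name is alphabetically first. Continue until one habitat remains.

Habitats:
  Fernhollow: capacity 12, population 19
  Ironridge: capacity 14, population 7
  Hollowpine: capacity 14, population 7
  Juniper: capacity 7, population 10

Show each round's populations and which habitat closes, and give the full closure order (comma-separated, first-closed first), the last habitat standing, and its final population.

Round 1: Fernhollow=19 Hollowpine=7 Ironridge=7 Juniper=10 → close Fernhollow (overflow 7)
  19÷3 = 6 each, +1 to first 1
Round 2: Hollowpine=14 Ironridge=13 Juniper=16 → close Juniper (overflow 9)
  16÷2 = 8 each, +1 to first 0
Round 3: Hollowpine=22 Ironridge=21 → close Hollowpine (overflow 8)
  22÷1 = 22 each, +1 to first 0

Closure order: Fernhollow, Juniper, Hollowpine
Last habitat: Ironridge with 43 animals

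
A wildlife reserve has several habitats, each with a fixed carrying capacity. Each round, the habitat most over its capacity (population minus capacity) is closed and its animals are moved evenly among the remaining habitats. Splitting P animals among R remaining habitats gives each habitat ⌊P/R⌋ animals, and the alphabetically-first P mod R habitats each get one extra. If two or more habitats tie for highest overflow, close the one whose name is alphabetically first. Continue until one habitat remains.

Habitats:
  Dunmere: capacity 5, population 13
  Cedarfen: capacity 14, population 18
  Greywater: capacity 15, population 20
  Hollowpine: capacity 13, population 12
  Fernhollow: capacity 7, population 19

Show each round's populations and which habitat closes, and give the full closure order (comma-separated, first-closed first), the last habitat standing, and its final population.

Round 1: Cedarfen=18 Dunmere=13 Fernhollow=19 Greywater=20 Hollowpine=12 → close Fernhollow (overflow 12)
  19÷4 = 4 each, +1 to first 3
Round 2: Cedarfen=23 Dunmere=18 Greywater=25 Hollowpine=16 → close Dunmere (overflow 13)
  18÷3 = 6 each, +1 to first 0
Round 3: Cedarfen=29 Greywater=31 Hollowpine=22 → close Greywater (overflow 16)
  31÷2 = 15 each, +1 to first 1
Round 4: Cedarfen=45 Hollowpine=37 → close Cedarfen (overflow 31)
  45÷1 = 45 each, +1 to first 0

Closure order: Fernhollow, Dunmere, Greywater, Cedarfen
Last habitat: Hollowpine with 82 animals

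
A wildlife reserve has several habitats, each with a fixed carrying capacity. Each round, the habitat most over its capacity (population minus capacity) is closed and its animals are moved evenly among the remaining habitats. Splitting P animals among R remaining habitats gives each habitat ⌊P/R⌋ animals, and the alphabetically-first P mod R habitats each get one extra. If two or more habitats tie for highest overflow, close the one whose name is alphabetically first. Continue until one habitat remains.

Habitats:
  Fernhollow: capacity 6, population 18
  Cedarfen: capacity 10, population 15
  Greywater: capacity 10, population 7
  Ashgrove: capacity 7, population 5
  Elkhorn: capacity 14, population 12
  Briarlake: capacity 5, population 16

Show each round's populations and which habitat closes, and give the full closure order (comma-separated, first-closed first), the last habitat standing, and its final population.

Closure order: Fernhollow, Briarlake, Cedarfen, Ashgrove, Elkhorn
Last habitat: Greywater with 73 animals

Round 1: Ashgrove=5 Briarlake=16 Cedarfen=15 Elkhorn=12 Fernhollow=18 Greywater=7 → close Fernhollow (overflow 12)
  18÷5 = 3 each, +1 to first 3
Round 2: Ashgrove=9 Briarlake=20 Cedarfen=19 Elkhorn=15 Greywater=10 → close Briarlake (overflow 15)
  20÷4 = 5 each, +1 to first 0
Round 3: Ashgrove=14 Cedarfen=24 Elkhorn=20 Greywater=15 → close Cedarfen (overflow 14)
  24÷3 = 8 each, +1 to first 0
Round 4: Ashgrove=22 Elkhorn=28 Greywater=23 → close Ashgrove (overflow 15)
  22÷2 = 11 each, +1 to first 0
Round 5: Elkhorn=39 Greywater=34 → close Elkhorn (overflow 25)
  39÷1 = 39 each, +1 to first 0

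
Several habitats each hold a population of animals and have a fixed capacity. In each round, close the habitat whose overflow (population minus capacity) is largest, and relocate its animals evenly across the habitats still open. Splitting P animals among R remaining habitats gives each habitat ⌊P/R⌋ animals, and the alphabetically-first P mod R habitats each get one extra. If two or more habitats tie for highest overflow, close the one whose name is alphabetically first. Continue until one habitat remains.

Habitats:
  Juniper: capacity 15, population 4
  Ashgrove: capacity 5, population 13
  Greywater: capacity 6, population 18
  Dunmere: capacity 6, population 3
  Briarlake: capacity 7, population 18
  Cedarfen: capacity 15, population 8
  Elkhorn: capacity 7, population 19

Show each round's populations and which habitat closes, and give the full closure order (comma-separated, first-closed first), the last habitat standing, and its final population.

Round 1: Ashgrove=13 Briarlake=18 Cedarfen=8 Dunmere=3 Elkhorn=19 Greywater=18 Juniper=4 → close Elkhorn (overflow 12)
  19÷6 = 3 each, +1 to first 1
Round 2: Ashgrove=17 Briarlake=21 Cedarfen=11 Dunmere=6 Greywater=21 Juniper=7 → close Greywater (overflow 15)
  21÷5 = 4 each, +1 to first 1
Round 3: Ashgrove=22 Briarlake=25 Cedarfen=15 Dunmere=10 Juniper=11 → close Briarlake (overflow 18)
  25÷4 = 6 each, +1 to first 1
Round 4: Ashgrove=29 Cedarfen=21 Dunmere=16 Juniper=17 → close Ashgrove (overflow 24)
  29÷3 = 9 each, +1 to first 2
Round 5: Cedarfen=31 Dunmere=26 Juniper=26 → close Dunmere (overflow 20)
  26÷2 = 13 each, +1 to first 0
Round 6: Cedarfen=44 Juniper=39 → close Cedarfen (overflow 29)
  44÷1 = 44 each, +1 to first 0

Closure order: Elkhorn, Greywater, Briarlake, Ashgrove, Dunmere, Cedarfen
Last habitat: Juniper with 83 animals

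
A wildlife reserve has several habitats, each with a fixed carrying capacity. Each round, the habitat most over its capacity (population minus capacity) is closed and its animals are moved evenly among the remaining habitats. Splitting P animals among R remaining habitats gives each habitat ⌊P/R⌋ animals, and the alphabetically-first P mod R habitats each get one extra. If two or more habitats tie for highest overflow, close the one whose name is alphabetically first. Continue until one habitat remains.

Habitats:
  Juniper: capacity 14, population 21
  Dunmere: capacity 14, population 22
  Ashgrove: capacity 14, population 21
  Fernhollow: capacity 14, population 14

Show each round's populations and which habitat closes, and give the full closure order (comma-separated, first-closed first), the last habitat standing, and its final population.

Closure order: Dunmere, Ashgrove, Juniper
Last habitat: Fernhollow with 78 animals

Round 1: Ashgrove=21 Dunmere=22 Fernhollow=14 Juniper=21 → close Dunmere (overflow 8)
  22÷3 = 7 each, +1 to first 1
Round 2: Ashgrove=29 Fernhollow=21 Juniper=28 → close Ashgrove (overflow 15)
  29÷2 = 14 each, +1 to first 1
Round 3: Fernhollow=36 Juniper=42 → close Juniper (overflow 28)
  42÷1 = 42 each, +1 to first 0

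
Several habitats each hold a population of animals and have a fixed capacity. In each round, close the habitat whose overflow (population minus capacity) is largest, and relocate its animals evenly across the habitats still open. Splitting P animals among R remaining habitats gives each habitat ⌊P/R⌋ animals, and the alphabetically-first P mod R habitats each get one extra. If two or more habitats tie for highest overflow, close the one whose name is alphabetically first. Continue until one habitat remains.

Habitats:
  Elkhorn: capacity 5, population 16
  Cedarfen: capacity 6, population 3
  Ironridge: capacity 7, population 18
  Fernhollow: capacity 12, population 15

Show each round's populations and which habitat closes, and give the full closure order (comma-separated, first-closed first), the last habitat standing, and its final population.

Round 1: Cedarfen=3 Elkhorn=16 Fernhollow=15 Ironridge=18 → close Elkhorn (overflow 11)
  16÷3 = 5 each, +1 to first 1
Round 2: Cedarfen=9 Fernhollow=20 Ironridge=23 → close Ironridge (overflow 16)
  23÷2 = 11 each, +1 to first 1
Round 3: Cedarfen=21 Fernhollow=31 → close Fernhollow (overflow 19)
  31÷1 = 31 each, +1 to first 0

Closure order: Elkhorn, Ironridge, Fernhollow
Last habitat: Cedarfen with 52 animals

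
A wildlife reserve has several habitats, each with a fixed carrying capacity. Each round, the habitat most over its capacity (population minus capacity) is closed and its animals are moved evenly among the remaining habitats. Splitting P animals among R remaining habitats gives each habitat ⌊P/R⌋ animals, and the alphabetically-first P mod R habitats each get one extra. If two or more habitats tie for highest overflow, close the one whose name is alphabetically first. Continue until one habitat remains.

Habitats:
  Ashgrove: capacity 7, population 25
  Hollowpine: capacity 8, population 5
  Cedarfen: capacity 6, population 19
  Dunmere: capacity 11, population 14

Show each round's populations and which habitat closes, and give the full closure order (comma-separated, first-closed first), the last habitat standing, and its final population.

Closure order: Ashgrove, Cedarfen, Dunmere
Last habitat: Hollowpine with 63 animals

Round 1: Ashgrove=25 Cedarfen=19 Dunmere=14 Hollowpine=5 → close Ashgrove (overflow 18)
  25÷3 = 8 each, +1 to first 1
Round 2: Cedarfen=28 Dunmere=22 Hollowpine=13 → close Cedarfen (overflow 22)
  28÷2 = 14 each, +1 to first 0
Round 3: Dunmere=36 Hollowpine=27 → close Dunmere (overflow 25)
  36÷1 = 36 each, +1 to first 0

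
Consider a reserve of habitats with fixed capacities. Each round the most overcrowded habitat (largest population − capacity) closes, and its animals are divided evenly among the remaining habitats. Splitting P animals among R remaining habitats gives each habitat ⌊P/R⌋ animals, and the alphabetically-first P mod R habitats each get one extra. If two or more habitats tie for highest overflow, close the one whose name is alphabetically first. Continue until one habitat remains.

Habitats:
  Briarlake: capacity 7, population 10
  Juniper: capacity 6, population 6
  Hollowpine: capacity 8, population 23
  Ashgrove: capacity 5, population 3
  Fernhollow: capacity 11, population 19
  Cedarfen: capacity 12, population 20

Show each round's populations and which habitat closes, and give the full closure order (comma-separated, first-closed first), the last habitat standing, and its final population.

Round 1: Ashgrove=3 Briarlake=10 Cedarfen=20 Fernhollow=19 Hollowpine=23 Juniper=6 → close Hollowpine (overflow 15)
  23÷5 = 4 each, +1 to first 3
Round 2: Ashgrove=8 Briarlake=15 Cedarfen=25 Fernhollow=23 Juniper=10 → close Cedarfen (overflow 13)
  25÷4 = 6 each, +1 to first 1
Round 3: Ashgrove=15 Briarlake=21 Fernhollow=29 Juniper=16 → close Fernhollow (overflow 18)
  29÷3 = 9 each, +1 to first 2
Round 4: Ashgrove=25 Briarlake=31 Juniper=25 → close Briarlake (overflow 24)
  31÷2 = 15 each, +1 to first 1
Round 5: Ashgrove=41 Juniper=40 → close Ashgrove (overflow 36)
  41÷1 = 41 each, +1 to first 0

Closure order: Hollowpine, Cedarfen, Fernhollow, Briarlake, Ashgrove
Last habitat: Juniper with 81 animals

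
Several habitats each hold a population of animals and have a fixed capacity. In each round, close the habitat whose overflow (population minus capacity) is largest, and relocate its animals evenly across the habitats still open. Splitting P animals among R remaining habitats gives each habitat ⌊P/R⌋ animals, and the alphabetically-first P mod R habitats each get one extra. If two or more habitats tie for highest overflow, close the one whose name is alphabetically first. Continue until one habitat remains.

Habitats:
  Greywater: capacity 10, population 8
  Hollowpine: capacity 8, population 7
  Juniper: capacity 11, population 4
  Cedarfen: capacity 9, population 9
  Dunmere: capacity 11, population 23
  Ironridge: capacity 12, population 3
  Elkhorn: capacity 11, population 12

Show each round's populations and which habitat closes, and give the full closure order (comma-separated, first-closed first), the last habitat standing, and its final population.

Closure order: Dunmere, Elkhorn, Cedarfen, Greywater, Hollowpine, Ironridge
Last habitat: Juniper with 66 animals

Round 1: Cedarfen=9 Dunmere=23 Elkhorn=12 Greywater=8 Hollowpine=7 Ironridge=3 Juniper=4 → close Dunmere (overflow 12)
  23÷6 = 3 each, +1 to first 5
Round 2: Cedarfen=13 Elkhorn=16 Greywater=12 Hollowpine=11 Ironridge=7 Juniper=7 → close Elkhorn (overflow 5)
  16÷5 = 3 each, +1 to first 1
Round 3: Cedarfen=17 Greywater=15 Hollowpine=14 Ironridge=10 Juniper=10 → close Cedarfen (overflow 8)
  17÷4 = 4 each, +1 to first 1
Round 4: Greywater=20 Hollowpine=18 Ironridge=14 Juniper=14 → close Greywater (overflow 10)
  20÷3 = 6 each, +1 to first 2
Round 5: Hollowpine=25 Ironridge=21 Juniper=20 → close Hollowpine (overflow 17)
  25÷2 = 12 each, +1 to first 1
Round 6: Ironridge=34 Juniper=32 → close Ironridge (overflow 22)
  34÷1 = 34 each, +1 to first 0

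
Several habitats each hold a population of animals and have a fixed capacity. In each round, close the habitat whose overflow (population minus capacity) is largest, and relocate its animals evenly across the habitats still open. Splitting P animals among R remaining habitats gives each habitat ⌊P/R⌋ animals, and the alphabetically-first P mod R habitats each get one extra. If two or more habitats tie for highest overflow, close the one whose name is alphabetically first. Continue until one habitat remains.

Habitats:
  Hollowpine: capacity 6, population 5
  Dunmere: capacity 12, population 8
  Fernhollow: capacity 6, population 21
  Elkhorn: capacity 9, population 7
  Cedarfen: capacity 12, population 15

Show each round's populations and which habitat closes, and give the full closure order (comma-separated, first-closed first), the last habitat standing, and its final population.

Round 1: Cedarfen=15 Dunmere=8 Elkhorn=7 Fernhollow=21 Hollowpine=5 → close Fernhollow (overflow 15)
  21÷4 = 5 each, +1 to first 1
Round 2: Cedarfen=21 Dunmere=13 Elkhorn=12 Hollowpine=10 → close Cedarfen (overflow 9)
  21÷3 = 7 each, +1 to first 0
Round 3: Dunmere=20 Elkhorn=19 Hollowpine=17 → close Hollowpine (overflow 11)
  17÷2 = 8 each, +1 to first 1
Round 4: Dunmere=29 Elkhorn=27 → close Elkhorn (overflow 18)
  27÷1 = 27 each, +1 to first 0

Closure order: Fernhollow, Cedarfen, Hollowpine, Elkhorn
Last habitat: Dunmere with 56 animals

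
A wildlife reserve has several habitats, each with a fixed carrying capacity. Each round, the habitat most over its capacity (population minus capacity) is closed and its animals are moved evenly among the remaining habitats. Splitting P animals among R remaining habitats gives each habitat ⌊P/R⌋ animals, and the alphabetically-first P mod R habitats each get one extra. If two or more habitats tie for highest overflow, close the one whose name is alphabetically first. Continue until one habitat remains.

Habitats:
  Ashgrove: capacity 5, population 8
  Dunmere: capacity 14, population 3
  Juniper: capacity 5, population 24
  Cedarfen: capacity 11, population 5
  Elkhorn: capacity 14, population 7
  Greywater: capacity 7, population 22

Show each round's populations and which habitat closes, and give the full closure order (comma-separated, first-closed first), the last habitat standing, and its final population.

Round 1: Ashgrove=8 Cedarfen=5 Dunmere=3 Elkhorn=7 Greywater=22 Juniper=24 → close Juniper (overflow 19)
  24÷5 = 4 each, +1 to first 4
Round 2: Ashgrove=13 Cedarfen=10 Dunmere=8 Elkhorn=12 Greywater=26 → close Greywater (overflow 19)
  26÷4 = 6 each, +1 to first 2
Round 3: Ashgrove=20 Cedarfen=17 Dunmere=14 Elkhorn=18 → close Ashgrove (overflow 15)
  20÷3 = 6 each, +1 to first 2
Round 4: Cedarfen=24 Dunmere=21 Elkhorn=24 → close Cedarfen (overflow 13)
  24÷2 = 12 each, +1 to first 0
Round 5: Dunmere=33 Elkhorn=36 → close Elkhorn (overflow 22)
  36÷1 = 36 each, +1 to first 0

Closure order: Juniper, Greywater, Ashgrove, Cedarfen, Elkhorn
Last habitat: Dunmere with 69 animals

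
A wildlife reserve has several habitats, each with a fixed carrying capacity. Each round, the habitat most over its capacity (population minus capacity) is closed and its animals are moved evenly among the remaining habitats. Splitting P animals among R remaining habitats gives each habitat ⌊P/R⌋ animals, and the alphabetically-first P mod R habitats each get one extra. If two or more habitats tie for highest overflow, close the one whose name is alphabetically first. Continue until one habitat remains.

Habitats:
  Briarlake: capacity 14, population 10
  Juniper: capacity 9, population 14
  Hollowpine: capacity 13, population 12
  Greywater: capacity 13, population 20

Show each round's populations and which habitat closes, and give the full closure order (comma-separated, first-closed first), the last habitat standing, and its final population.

Round 1: Briarlake=10 Greywater=20 Hollowpine=12 Juniper=14 → close Greywater (overflow 7)
  20÷3 = 6 each, +1 to first 2
Round 2: Briarlake=17 Hollowpine=19 Juniper=20 → close Juniper (overflow 11)
  20÷2 = 10 each, +1 to first 0
Round 3: Briarlake=27 Hollowpine=29 → close Hollowpine (overflow 16)
  29÷1 = 29 each, +1 to first 0

Closure order: Greywater, Juniper, Hollowpine
Last habitat: Briarlake with 56 animals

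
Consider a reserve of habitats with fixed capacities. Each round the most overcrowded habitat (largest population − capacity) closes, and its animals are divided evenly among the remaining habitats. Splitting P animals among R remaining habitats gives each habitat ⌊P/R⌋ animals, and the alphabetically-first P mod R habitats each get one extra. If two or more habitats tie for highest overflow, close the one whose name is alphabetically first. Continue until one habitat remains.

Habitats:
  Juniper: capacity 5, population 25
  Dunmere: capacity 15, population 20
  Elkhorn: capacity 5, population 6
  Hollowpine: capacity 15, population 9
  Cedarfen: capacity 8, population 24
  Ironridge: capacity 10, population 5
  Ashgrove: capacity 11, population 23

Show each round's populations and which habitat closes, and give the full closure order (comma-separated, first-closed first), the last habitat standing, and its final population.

Closure order: Juniper, Cedarfen, Ashgrove, Dunmere, Elkhorn, Ironridge
Last habitat: Hollowpine with 112 animals

Round 1: Ashgrove=23 Cedarfen=24 Dunmere=20 Elkhorn=6 Hollowpine=9 Ironridge=5 Juniper=25 → close Juniper (overflow 20)
  25÷6 = 4 each, +1 to first 1
Round 2: Ashgrove=28 Cedarfen=28 Dunmere=24 Elkhorn=10 Hollowpine=13 Ironridge=9 → close Cedarfen (overflow 20)
  28÷5 = 5 each, +1 to first 3
Round 3: Ashgrove=34 Dunmere=30 Elkhorn=16 Hollowpine=18 Ironridge=14 → close Ashgrove (overflow 23)
  34÷4 = 8 each, +1 to first 2
Round 4: Dunmere=39 Elkhorn=25 Hollowpine=26 Ironridge=22 → close Dunmere (overflow 24)
  39÷3 = 13 each, +1 to first 0
Round 5: Elkhorn=38 Hollowpine=39 Ironridge=35 → close Elkhorn (overflow 33)
  38÷2 = 19 each, +1 to first 0
Round 6: Hollowpine=58 Ironridge=54 → close Ironridge (overflow 44)
  54÷1 = 54 each, +1 to first 0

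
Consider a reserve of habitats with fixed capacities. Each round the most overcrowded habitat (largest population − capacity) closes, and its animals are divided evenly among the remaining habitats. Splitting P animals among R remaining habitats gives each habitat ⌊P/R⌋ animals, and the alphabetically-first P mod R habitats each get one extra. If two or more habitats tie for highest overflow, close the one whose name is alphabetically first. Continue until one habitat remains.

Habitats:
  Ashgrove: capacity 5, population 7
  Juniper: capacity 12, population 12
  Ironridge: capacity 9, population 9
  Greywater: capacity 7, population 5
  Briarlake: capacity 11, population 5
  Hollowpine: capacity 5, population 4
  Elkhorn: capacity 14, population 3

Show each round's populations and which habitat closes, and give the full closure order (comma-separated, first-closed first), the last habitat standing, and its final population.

Closure order: Ashgrove, Ironridge, Juniper, Greywater, Hollowpine, Briarlake
Last habitat: Elkhorn with 45 animals

Round 1: Ashgrove=7 Briarlake=5 Elkhorn=3 Greywater=5 Hollowpine=4 Ironridge=9 Juniper=12 → close Ashgrove (overflow 2)
  7÷6 = 1 each, +1 to first 1
Round 2: Briarlake=7 Elkhorn=4 Greywater=6 Hollowpine=5 Ironridge=10 Juniper=13 → close Ironridge (overflow 1)
  10÷5 = 2 each, +1 to first 0
Round 3: Briarlake=9 Elkhorn=6 Greywater=8 Hollowpine=7 Juniper=15 → close Juniper (overflow 3)
  15÷4 = 3 each, +1 to first 3
Round 4: Briarlake=13 Elkhorn=10 Greywater=12 Hollowpine=10 → close Greywater (overflow 5)
  12÷3 = 4 each, +1 to first 0
Round 5: Briarlake=17 Elkhorn=14 Hollowpine=14 → close Hollowpine (overflow 9)
  14÷2 = 7 each, +1 to first 0
Round 6: Briarlake=24 Elkhorn=21 → close Briarlake (overflow 13)
  24÷1 = 24 each, +1 to first 0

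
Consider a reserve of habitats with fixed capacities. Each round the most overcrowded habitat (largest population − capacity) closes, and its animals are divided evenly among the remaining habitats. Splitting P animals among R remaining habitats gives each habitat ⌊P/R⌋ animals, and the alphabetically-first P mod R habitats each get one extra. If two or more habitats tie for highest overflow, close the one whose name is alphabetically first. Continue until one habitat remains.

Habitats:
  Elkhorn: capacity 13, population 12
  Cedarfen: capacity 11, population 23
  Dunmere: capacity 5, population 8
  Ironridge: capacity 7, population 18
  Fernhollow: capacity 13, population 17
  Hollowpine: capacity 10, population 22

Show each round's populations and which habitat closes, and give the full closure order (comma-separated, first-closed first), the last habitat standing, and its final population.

Round 1: Cedarfen=23 Dunmere=8 Elkhorn=12 Fernhollow=17 Hollowpine=22 Ironridge=18 → close Cedarfen (overflow 12)
  23÷5 = 4 each, +1 to first 3
Round 2: Dunmere=13 Elkhorn=17 Fernhollow=22 Hollowpine=26 Ironridge=22 → close Hollowpine (overflow 16)
  26÷4 = 6 each, +1 to first 2
Round 3: Dunmere=20 Elkhorn=24 Fernhollow=28 Ironridge=28 → close Ironridge (overflow 21)
  28÷3 = 9 each, +1 to first 1
Round 4: Dunmere=30 Elkhorn=33 Fernhollow=37 → close Dunmere (overflow 25)
  30÷2 = 15 each, +1 to first 0
Round 5: Elkhorn=48 Fernhollow=52 → close Fernhollow (overflow 39)
  52÷1 = 52 each, +1 to first 0

Closure order: Cedarfen, Hollowpine, Ironridge, Dunmere, Fernhollow
Last habitat: Elkhorn with 100 animals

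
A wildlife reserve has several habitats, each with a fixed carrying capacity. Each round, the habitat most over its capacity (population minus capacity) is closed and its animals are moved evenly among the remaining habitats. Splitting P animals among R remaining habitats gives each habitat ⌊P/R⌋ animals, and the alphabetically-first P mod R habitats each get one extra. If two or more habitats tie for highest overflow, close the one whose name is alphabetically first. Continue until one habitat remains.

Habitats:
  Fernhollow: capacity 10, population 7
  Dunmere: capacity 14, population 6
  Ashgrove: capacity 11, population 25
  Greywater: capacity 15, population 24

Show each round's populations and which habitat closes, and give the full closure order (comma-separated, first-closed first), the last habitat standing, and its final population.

Round 1: Ashgrove=25 Dunmere=6 Fernhollow=7 Greywater=24 → close Ashgrove (overflow 14)
  25÷3 = 8 each, +1 to first 1
Round 2: Dunmere=15 Fernhollow=15 Greywater=32 → close Greywater (overflow 17)
  32÷2 = 16 each, +1 to first 0
Round 3: Dunmere=31 Fernhollow=31 → close Fernhollow (overflow 21)
  31÷1 = 31 each, +1 to first 0

Closure order: Ashgrove, Greywater, Fernhollow
Last habitat: Dunmere with 62 animals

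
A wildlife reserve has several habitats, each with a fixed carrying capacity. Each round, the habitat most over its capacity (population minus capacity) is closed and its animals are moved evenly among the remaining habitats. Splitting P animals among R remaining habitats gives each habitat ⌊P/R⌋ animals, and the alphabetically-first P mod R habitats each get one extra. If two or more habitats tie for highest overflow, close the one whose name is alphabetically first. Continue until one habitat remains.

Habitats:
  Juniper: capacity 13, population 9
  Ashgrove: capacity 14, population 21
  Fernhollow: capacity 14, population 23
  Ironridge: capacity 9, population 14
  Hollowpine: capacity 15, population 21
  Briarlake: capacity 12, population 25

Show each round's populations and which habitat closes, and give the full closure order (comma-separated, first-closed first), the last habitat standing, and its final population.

Round 1: Ashgrove=21 Briarlake=25 Fernhollow=23 Hollowpine=21 Ironridge=14 Juniper=9 → close Briarlake (overflow 13)
  25÷5 = 5 each, +1 to first 0
Round 2: Ashgrove=26 Fernhollow=28 Hollowpine=26 Ironridge=19 Juniper=14 → close Fernhollow (overflow 14)
  28÷4 = 7 each, +1 to first 0
Round 3: Ashgrove=33 Hollowpine=33 Ironridge=26 Juniper=21 → close Ashgrove (overflow 19)
  33÷3 = 11 each, +1 to first 0
Round 4: Hollowpine=44 Ironridge=37 Juniper=32 → close Hollowpine (overflow 29)
  44÷2 = 22 each, +1 to first 0
Round 5: Ironridge=59 Juniper=54 → close Ironridge (overflow 50)
  59÷1 = 59 each, +1 to first 0

Closure order: Briarlake, Fernhollow, Ashgrove, Hollowpine, Ironridge
Last habitat: Juniper with 113 animals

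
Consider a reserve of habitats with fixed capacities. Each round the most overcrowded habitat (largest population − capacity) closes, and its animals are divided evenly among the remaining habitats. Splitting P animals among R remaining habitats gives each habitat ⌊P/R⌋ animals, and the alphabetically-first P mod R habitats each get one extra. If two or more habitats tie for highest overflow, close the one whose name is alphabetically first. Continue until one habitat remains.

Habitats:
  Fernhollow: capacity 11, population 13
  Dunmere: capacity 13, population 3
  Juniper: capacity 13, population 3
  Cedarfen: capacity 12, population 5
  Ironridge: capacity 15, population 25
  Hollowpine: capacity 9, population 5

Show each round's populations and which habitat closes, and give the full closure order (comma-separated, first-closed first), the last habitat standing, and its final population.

Round 1: Cedarfen=5 Dunmere=3 Fernhollow=13 Hollowpine=5 Ironridge=25 Juniper=3 → close Ironridge (overflow 10)
  25÷5 = 5 each, +1 to first 0
Round 2: Cedarfen=10 Dunmere=8 Fernhollow=18 Hollowpine=10 Juniper=8 → close Fernhollow (overflow 7)
  18÷4 = 4 each, +1 to first 2
Round 3: Cedarfen=15 Dunmere=13 Hollowpine=14 Juniper=12 → close Hollowpine (overflow 5)
  14÷3 = 4 each, +1 to first 2
Round 4: Cedarfen=20 Dunmere=18 Juniper=16 → close Cedarfen (overflow 8)
  20÷2 = 10 each, +1 to first 0
Round 5: Dunmere=28 Juniper=26 → close Dunmere (overflow 15)
  28÷1 = 28 each, +1 to first 0

Closure order: Ironridge, Fernhollow, Hollowpine, Cedarfen, Dunmere
Last habitat: Juniper with 54 animals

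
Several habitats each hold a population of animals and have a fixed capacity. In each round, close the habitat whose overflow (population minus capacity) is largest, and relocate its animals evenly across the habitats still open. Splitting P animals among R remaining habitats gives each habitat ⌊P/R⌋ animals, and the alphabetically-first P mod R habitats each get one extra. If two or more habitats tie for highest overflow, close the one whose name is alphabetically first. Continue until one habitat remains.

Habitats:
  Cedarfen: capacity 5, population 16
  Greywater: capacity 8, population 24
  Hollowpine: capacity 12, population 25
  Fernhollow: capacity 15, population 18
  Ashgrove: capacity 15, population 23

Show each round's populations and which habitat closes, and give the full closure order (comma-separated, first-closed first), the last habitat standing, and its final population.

Closure order: Greywater, Hollowpine, Cedarfen, Ashgrove
Last habitat: Fernhollow with 106 animals

Round 1: Ashgrove=23 Cedarfen=16 Fernhollow=18 Greywater=24 Hollowpine=25 → close Greywater (overflow 16)
  24÷4 = 6 each, +1 to first 0
Round 2: Ashgrove=29 Cedarfen=22 Fernhollow=24 Hollowpine=31 → close Hollowpine (overflow 19)
  31÷3 = 10 each, +1 to first 1
Round 3: Ashgrove=40 Cedarfen=32 Fernhollow=34 → close Cedarfen (overflow 27)
  32÷2 = 16 each, +1 to first 0
Round 4: Ashgrove=56 Fernhollow=50 → close Ashgrove (overflow 41)
  56÷1 = 56 each, +1 to first 0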